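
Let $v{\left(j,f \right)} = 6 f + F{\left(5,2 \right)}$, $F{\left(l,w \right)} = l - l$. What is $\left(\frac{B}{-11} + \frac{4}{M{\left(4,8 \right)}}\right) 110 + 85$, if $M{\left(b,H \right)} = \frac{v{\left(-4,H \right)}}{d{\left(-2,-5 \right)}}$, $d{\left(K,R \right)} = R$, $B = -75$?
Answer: $\frac{4735}{6} \approx 789.17$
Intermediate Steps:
$F{\left(l,w \right)} = 0$
$v{\left(j,f \right)} = 6 f$ ($v{\left(j,f \right)} = 6 f + 0 = 6 f$)
$M{\left(b,H \right)} = - \frac{6 H}{5}$ ($M{\left(b,H \right)} = \frac{6 H}{-5} = 6 H \left(- \frac{1}{5}\right) = - \frac{6 H}{5}$)
$\left(\frac{B}{-11} + \frac{4}{M{\left(4,8 \right)}}\right) 110 + 85 = \left(- \frac{75}{-11} + \frac{4}{\left(- \frac{6}{5}\right) 8}\right) 110 + 85 = \left(\left(-75\right) \left(- \frac{1}{11}\right) + \frac{4}{- \frac{48}{5}}\right) 110 + 85 = \left(\frac{75}{11} + 4 \left(- \frac{5}{48}\right)\right) 110 + 85 = \left(\frac{75}{11} - \frac{5}{12}\right) 110 + 85 = \frac{845}{132} \cdot 110 + 85 = \frac{4225}{6} + 85 = \frac{4735}{6}$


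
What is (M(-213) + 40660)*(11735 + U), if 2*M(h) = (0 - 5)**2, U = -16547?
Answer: -195716070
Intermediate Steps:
M(h) = 25/2 (M(h) = (0 - 5)**2/2 = (1/2)*(-5)**2 = (1/2)*25 = 25/2)
(M(-213) + 40660)*(11735 + U) = (25/2 + 40660)*(11735 - 16547) = (81345/2)*(-4812) = -195716070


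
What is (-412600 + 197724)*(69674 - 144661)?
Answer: 16112906612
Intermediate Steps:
(-412600 + 197724)*(69674 - 144661) = -214876*(-74987) = 16112906612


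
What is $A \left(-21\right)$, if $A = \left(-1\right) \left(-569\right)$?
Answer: $-11949$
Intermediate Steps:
$A = 569$
$A \left(-21\right) = 569 \left(-21\right) = -11949$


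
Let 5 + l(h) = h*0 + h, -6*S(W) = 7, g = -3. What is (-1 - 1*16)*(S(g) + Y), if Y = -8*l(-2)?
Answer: -5593/6 ≈ -932.17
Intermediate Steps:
S(W) = -7/6 (S(W) = -⅙*7 = -7/6)
l(h) = -5 + h (l(h) = -5 + (h*0 + h) = -5 + (0 + h) = -5 + h)
Y = 56 (Y = -8*(-5 - 2) = -8*(-7) = 56)
(-1 - 1*16)*(S(g) + Y) = (-1 - 1*16)*(-7/6 + 56) = (-1 - 16)*(329/6) = -17*329/6 = -5593/6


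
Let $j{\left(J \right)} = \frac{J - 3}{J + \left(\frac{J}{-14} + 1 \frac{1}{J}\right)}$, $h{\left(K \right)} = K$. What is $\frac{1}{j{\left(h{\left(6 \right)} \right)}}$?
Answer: $\frac{241}{126} \approx 1.9127$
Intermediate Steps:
$j{\left(J \right)} = \frac{-3 + J}{\frac{1}{J} + \frac{13 J}{14}}$ ($j{\left(J \right)} = \frac{-3 + J}{J + \left(J \left(- \frac{1}{14}\right) + \frac{1}{J}\right)} = \frac{-3 + J}{J - \left(- \frac{1}{J} + \frac{J}{14}\right)} = \frac{-3 + J}{\frac{1}{J} + \frac{13 J}{14}}$)
$\frac{1}{j{\left(h{\left(6 \right)} \right)}} = \frac{1}{14 \cdot 6 \frac{1}{14 + 13 \cdot 6^{2}} \left(-3 + 6\right)} = \frac{1}{14 \cdot 6 \frac{1}{14 + 13 \cdot 36} \cdot 3} = \frac{1}{14 \cdot 6 \frac{1}{14 + 468} \cdot 3} = \frac{1}{14 \cdot 6 \cdot \frac{1}{482} \cdot 3} = \frac{1}{\frac{126}{241}} = \frac{241}{126}$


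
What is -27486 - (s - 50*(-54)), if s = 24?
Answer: -30210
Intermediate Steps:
-27486 - (s - 50*(-54)) = -27486 - (24 - 50*(-54)) = -27486 - (24 + 2700) = -27486 - 1*2724 = -27486 - 2724 = -30210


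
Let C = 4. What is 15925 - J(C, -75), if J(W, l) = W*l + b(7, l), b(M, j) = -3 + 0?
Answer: 16228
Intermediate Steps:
b(M, j) = -3
J(W, l) = -3 + W*l (J(W, l) = W*l - 3 = -3 + W*l)
15925 - J(C, -75) = 15925 - (-3 + 4*(-75)) = 15925 - (-3 - 300) = 15925 - 1*(-303) = 15925 + 303 = 16228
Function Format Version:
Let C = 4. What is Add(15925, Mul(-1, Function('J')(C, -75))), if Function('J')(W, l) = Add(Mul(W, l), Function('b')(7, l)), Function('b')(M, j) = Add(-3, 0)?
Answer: 16228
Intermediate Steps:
Function('b')(M, j) = -3
Function('J')(W, l) = Add(-3, Mul(W, l)) (Function('J')(W, l) = Add(Mul(W, l), -3) = Add(-3, Mul(W, l)))
Add(15925, Mul(-1, Function('J')(C, -75))) = Add(15925, Mul(-1, Add(-3, Mul(4, -75)))) = Add(15925, Mul(-1, Add(-3, -300))) = Add(15925, Mul(-1, -303)) = Add(15925, 303) = 16228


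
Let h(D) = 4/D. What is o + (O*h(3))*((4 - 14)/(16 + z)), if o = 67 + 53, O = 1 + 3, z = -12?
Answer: 320/3 ≈ 106.67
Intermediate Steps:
O = 4
o = 120
o + (O*h(3))*((4 - 14)/(16 + z)) = 120 + (4*(4/3))*((4 - 14)/(16 - 12)) = 120 + (4*(4*(⅓)))*(-10/4) = 120 + (4*(4/3))*(-10*¼) = 120 + (16/3)*(-5/2) = 120 - 40/3 = 320/3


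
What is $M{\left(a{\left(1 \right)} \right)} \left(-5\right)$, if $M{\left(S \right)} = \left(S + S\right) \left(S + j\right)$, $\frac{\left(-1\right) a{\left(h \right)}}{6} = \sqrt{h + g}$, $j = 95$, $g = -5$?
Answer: $1440 + 11400 i \approx 1440.0 + 11400.0 i$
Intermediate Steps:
$a{\left(h \right)} = - 6 \sqrt{-5 + h}$ ($a{\left(h \right)} = - 6 \sqrt{h - 5} = - 6 \sqrt{-5 + h}$)
$M{\left(S \right)} = 2 S \left(95 + S\right)$ ($M{\left(S \right)} = \left(S + S\right) \left(S + 95\right) = 2 S \left(95 + S\right)$)
$M{\left(a{\left(1 \right)} \right)} \left(-5\right) = 2 \left(- 6 \sqrt{-5 + 1}\right) \left(95 - 6 \sqrt{-5 + 1}\right) \left(-5\right) = 2 \left(- 6 \sqrt{-4}\right) \left(95 - 6 \sqrt{-4}\right) \left(-5\right) = 2 \left(- 6 \cdot 2 i\right) \left(95 - 6 \cdot 2 i\right) \left(-5\right) = 2 \left(- 12 i\right) \left(95 - 12 i\right) \left(-5\right) = - 24 i \left(95 - 12 i\right) \left(-5\right) = 120 i \left(95 - 12 i\right)$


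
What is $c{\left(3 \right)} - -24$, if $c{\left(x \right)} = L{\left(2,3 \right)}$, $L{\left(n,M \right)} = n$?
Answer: $26$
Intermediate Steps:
$c{\left(x \right)} = 2$
$c{\left(3 \right)} - -24 = 2 - -24 = 2 + 24 = 26$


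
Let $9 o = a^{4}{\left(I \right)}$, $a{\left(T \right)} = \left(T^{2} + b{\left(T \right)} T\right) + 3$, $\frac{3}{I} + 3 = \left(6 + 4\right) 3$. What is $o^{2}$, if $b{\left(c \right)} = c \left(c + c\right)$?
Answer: $\frac{544780438226394239455027456}{6461081889226673298932241} \approx 84.317$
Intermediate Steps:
$b{\left(c \right)} = 2 c^{2}$ ($b{\left(c \right)} = c 2 c = 2 c^{2}$)
$I = \frac{1}{9}$ ($I = \frac{3}{-3 + \left(6 + 4\right) 3} = \frac{3}{-3 + 10 \cdot 3} = \frac{3}{-3 + 30} = \frac{3}{27} = 3 \cdot \frac{1}{27} = \frac{1}{9} \approx 0.11111$)
$a{\left(T \right)} = 3 + T^{2} + 2 T^{3}$ ($a{\left(T \right)} = \left(T^{2} + 2 T^{2} T\right) + 3 = \left(T^{2} + 2 T^{3}\right) + 3 = 3 + T^{2} + 2 T^{3}$)
$o = \frac{23340532089616}{2541865828329}$ ($o = \frac{\left(3 + \left(\frac{1}{9}\right)^{2} + \frac{2}{729}\right)^{4}}{9} = \frac{\left(3 + \frac{1}{81} + 2 \cdot \frac{1}{729}\right)^{4}}{9} = \frac{\left(3 + \frac{1}{81} + \frac{2}{729}\right)^{4}}{9} = \frac{\left(\frac{2198}{729}\right)^{4}}{9} = \frac{1}{9} \cdot \frac{23340532089616}{282429536481} = \frac{23340532089616}{2541865828329} \approx 9.1824$)
$o^{2} = \left(\frac{23340532089616}{2541865828329}\right)^{2} = \frac{544780438226394239455027456}{6461081889226673298932241}$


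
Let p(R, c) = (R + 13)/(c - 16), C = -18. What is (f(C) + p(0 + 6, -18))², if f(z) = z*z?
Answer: 120934009/1156 ≈ 1.0461e+5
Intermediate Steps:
p(R, c) = (13 + R)/(-16 + c)
f(z) = z²
(f(C) + p(0 + 6, -18))² = ((-18)² + (13 + (0 + 6))/(-16 - 18))² = (324 + (13 + 6)/(-34))² = (324 - 1/34*19)² = (324 - 19/34)² = (10997/34)² = 120934009/1156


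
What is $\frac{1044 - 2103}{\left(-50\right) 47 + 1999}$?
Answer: $\frac{353}{117} \approx 3.0171$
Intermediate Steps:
$\frac{1044 - 2103}{\left(-50\right) 47 + 1999} = - \frac{1059}{-2350 + 1999} = - \frac{1059}{-351} = \left(-1059\right) \left(- \frac{1}{351}\right) = \frac{353}{117}$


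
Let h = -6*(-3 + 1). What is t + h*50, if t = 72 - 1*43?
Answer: 629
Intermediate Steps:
h = 12 (h = -6*(-2) = 12)
t = 29 (t = 72 - 43 = 29)
t + h*50 = 29 + 12*50 = 29 + 600 = 629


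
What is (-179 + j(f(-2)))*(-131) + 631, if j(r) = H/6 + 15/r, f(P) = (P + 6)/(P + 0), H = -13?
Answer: 76039/3 ≈ 25346.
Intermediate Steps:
f(P) = (6 + P)/P
j(r) = -13/6 + 15/r
(-179 + j(f(-2)))*(-131) + 631 = (-179 + (-13/6 + 15/(((6 - 2)/(-2)))))*(-131) + 631 = (-179 + (-13/6 + 15/((-1/2*4))))*(-131) + 631 = (-179 + (-13/6 + 15/(-2)))*(-131) + 631 = (-179 + (-13/6 + 15*(-1/2)))*(-131) + 631 = (-179 + (-13/6 - 15/2))*(-131) + 631 = (-179 - 29/3)*(-131) + 631 = -566/3*(-131) + 631 = 74146/3 + 631 = 76039/3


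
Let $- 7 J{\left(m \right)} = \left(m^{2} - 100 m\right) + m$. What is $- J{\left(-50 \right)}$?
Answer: $\frac{7450}{7} \approx 1064.3$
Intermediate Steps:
$J{\left(m \right)} = - \frac{m^{2}}{7} + \frac{99 m}{7}$ ($J{\left(m \right)} = - \frac{\left(m^{2} - 100 m\right) + m}{7} = - \frac{m^{2} - 99 m}{7} = - \frac{m^{2}}{7} + \frac{99 m}{7}$)
$- J{\left(-50 \right)} = - \frac{\left(-50\right) \left(99 - -50\right)}{7} = - \frac{\left(-50\right) \left(99 + 50\right)}{7} = - \frac{\left(-50\right) 149}{7} = \left(-1\right) \left(- \frac{7450}{7}\right) = \frac{7450}{7}$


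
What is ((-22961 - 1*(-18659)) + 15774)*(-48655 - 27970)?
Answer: -879042000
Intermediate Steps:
((-22961 - 1*(-18659)) + 15774)*(-48655 - 27970) = ((-22961 + 18659) + 15774)*(-76625) = (-4302 + 15774)*(-76625) = 11472*(-76625) = -879042000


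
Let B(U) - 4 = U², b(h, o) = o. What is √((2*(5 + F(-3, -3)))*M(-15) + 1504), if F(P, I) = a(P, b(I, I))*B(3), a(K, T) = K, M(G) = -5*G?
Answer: 2*I*√899 ≈ 59.967*I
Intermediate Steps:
B(U) = 4 + U²
F(P, I) = 13*P (F(P, I) = P*(4 + 3²) = P*(4 + 9) = P*13 = 13*P)
√((2*(5 + F(-3, -3)))*M(-15) + 1504) = √((2*(5 + 13*(-3)))*(-5*(-15)) + 1504) = √((2*(5 - 39))*75 + 1504) = √((2*(-34))*75 + 1504) = √(-68*75 + 1504) = √(-5100 + 1504) = √(-3596) = 2*I*√899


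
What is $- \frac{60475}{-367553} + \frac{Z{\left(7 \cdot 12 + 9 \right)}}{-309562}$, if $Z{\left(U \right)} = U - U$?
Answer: $\frac{60475}{367553} \approx 0.16453$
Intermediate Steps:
$Z{\left(U \right)} = 0$
$- \frac{60475}{-367553} + \frac{Z{\left(7 \cdot 12 + 9 \right)}}{-309562} = - \frac{60475}{-367553} + \frac{0}{-309562} = \left(-60475\right) \left(- \frac{1}{367553}\right) + 0 \left(- \frac{1}{309562}\right) = \frac{60475}{367553} + 0 = \frac{60475}{367553}$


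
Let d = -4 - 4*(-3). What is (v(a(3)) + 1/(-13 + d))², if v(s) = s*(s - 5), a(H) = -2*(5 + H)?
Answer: 2819041/25 ≈ 1.1276e+5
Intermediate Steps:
d = 8 (d = -4 + 12 = 8)
a(H) = -10 - 2*H
v(s) = s*(-5 + s)
(v(a(3)) + 1/(-13 + d))² = ((-10 - 2*3)*(-5 + (-10 - 2*3)) + 1/(-13 + 8))² = ((-10 - 6)*(-5 + (-10 - 6)) + 1/(-5))² = (-16*(-5 - 16) - ⅕)² = (-16*(-21) - ⅕)² = (336 - ⅕)² = (1679/5)² = 2819041/25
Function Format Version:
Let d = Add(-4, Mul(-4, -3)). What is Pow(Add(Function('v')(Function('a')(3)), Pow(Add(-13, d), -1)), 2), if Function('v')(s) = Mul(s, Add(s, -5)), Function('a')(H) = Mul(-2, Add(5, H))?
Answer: Rational(2819041, 25) ≈ 1.1276e+5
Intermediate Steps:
d = 8 (d = Add(-4, 12) = 8)
Function('a')(H) = Add(-10, Mul(-2, H))
Function('v')(s) = Mul(s, Add(-5, s))
Pow(Add(Function('v')(Function('a')(3)), Pow(Add(-13, d), -1)), 2) = Pow(Add(Mul(Add(-10, Mul(-2, 3)), Add(-5, Add(-10, Mul(-2, 3)))), Pow(Add(-13, 8), -1)), 2) = Pow(Add(Mul(Add(-10, -6), Add(-5, Add(-10, -6))), Pow(-5, -1)), 2) = Pow(Add(Mul(-16, Add(-5, -16)), Rational(-1, 5)), 2) = Pow(Add(Mul(-16, -21), Rational(-1, 5)), 2) = Pow(Add(336, Rational(-1, 5)), 2) = Pow(Rational(1679, 5), 2) = Rational(2819041, 25)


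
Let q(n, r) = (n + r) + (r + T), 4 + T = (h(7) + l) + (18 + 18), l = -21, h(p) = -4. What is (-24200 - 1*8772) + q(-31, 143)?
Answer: -32710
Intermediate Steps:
T = 7 (T = -4 + ((-4 - 21) + (18 + 18)) = -4 + (-25 + 36) = -4 + 11 = 7)
q(n, r) = 7 + n + 2*r (q(n, r) = (n + r) + (r + 7) = (n + r) + (7 + r) = 7 + n + 2*r)
(-24200 - 1*8772) + q(-31, 143) = (-24200 - 1*8772) + (7 - 31 + 2*143) = (-24200 - 8772) + (7 - 31 + 286) = -32972 + 262 = -32710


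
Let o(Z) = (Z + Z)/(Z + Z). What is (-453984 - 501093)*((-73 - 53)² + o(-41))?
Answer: -15163757529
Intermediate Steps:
o(Z) = 1 (o(Z) = (2*Z)/((2*Z)) = (2*Z)*(1/(2*Z)) = 1)
(-453984 - 501093)*((-73 - 53)² + o(-41)) = (-453984 - 501093)*((-73 - 53)² + 1) = -955077*((-126)² + 1) = -955077*(15876 + 1) = -955077*15877 = -15163757529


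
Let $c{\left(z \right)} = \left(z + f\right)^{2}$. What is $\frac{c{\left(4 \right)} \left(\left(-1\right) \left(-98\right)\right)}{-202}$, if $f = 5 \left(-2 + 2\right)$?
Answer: $- \frac{784}{101} \approx -7.7624$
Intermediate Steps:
$f = 0$ ($f = 5 \cdot 0 = 0$)
$c{\left(z \right)} = z^{2}$ ($c{\left(z \right)} = \left(z + 0\right)^{2} = z^{2}$)
$\frac{c{\left(4 \right)} \left(\left(-1\right) \left(-98\right)\right)}{-202} = \frac{4^{2} \left(\left(-1\right) \left(-98\right)\right)}{-202} = 16 \cdot 98 \left(- \frac{1}{202}\right) = 1568 \left(- \frac{1}{202}\right) = - \frac{784}{101}$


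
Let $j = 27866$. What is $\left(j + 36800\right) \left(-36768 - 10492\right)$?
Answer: $-3056115160$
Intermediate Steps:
$\left(j + 36800\right) \left(-36768 - 10492\right) = \left(27866 + 36800\right) \left(-36768 - 10492\right) = 64666 \left(-47260\right) = -3056115160$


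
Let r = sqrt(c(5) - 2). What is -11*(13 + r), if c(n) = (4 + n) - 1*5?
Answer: -143 - 11*sqrt(2) ≈ -158.56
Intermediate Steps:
c(n) = -1 + n (c(n) = (4 + n) - 5 = -1 + n)
r = sqrt(2) (r = sqrt((-1 + 5) - 2) = sqrt(4 - 2) = sqrt(2) ≈ 1.4142)
-11*(13 + r) = -11*(13 + sqrt(2)) = -143 - 11*sqrt(2)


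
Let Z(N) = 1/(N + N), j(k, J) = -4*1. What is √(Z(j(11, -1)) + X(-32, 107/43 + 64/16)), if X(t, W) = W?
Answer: √188254/172 ≈ 2.5226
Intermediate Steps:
j(k, J) = -4
Z(N) = 1/(2*N)
√(Z(j(11, -1)) + X(-32, 107/43 + 64/16)) = √((½)/(-4) + (107/43 + 64/16)) = √((½)*(-¼) + (107*(1/43) + 64*(1/16))) = √(-⅛ + (107/43 + 4)) = √(-⅛ + 279/43) = √(2189/344) = √188254/172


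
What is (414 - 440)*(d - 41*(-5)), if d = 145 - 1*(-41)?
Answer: -10166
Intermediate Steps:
d = 186 (d = 145 + 41 = 186)
(414 - 440)*(d - 41*(-5)) = (414 - 440)*(186 - 41*(-5)) = -26*(186 + 205) = -26*391 = -10166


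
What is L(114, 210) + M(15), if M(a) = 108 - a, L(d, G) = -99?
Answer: -6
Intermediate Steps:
L(114, 210) + M(15) = -99 + (108 - 1*15) = -99 + (108 - 15) = -99 + 93 = -6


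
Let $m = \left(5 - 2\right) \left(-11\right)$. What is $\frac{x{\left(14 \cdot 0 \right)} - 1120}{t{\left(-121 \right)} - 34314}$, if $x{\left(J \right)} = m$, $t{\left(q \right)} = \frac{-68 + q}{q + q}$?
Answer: $\frac{279026}{8303799} \approx 0.033602$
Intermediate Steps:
$t{\left(q \right)} = \frac{-68 + q}{2 q}$
$m = -33$ ($m = 3 \left(-11\right) = -33$)
$x{\left(J \right)} = -33$
$\frac{x{\left(14 \cdot 0 \right)} - 1120}{t{\left(-121 \right)} - 34314} = \frac{-33 - 1120}{\frac{-68 - 121}{2 \left(-121\right)} - 34314} = - \frac{1153}{\frac{1}{2} \left(- \frac{1}{121}\right) \left(-189\right) - 34314} = - \frac{1153}{\frac{189}{242} - 34314} = - \frac{1153}{- \frac{8303799}{242}} = \left(-1153\right) \left(- \frac{242}{8303799}\right) = \frac{279026}{8303799}$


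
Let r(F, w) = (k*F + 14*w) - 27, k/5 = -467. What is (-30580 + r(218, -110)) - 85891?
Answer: -627068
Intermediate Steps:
k = -2335 (k = 5*(-467) = -2335)
r(F, w) = -27 - 2335*F + 14*w (r(F, w) = (-2335*F + 14*w) - 27 = -27 - 2335*F + 14*w)
(-30580 + r(218, -110)) - 85891 = (-30580 + (-27 - 2335*218 + 14*(-110))) - 85891 = (-30580 + (-27 - 509030 - 1540)) - 85891 = (-30580 - 510597) - 85891 = -541177 - 85891 = -627068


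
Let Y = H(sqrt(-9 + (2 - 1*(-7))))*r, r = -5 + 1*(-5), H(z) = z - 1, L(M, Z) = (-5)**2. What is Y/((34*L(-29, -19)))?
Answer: 1/85 ≈ 0.011765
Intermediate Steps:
L(M, Z) = 25
H(z) = -1 + z
r = -10 (r = -5 - 5 = -10)
Y = 10 (Y = (-1 + sqrt(-9 + (2 - 1*(-7))))*(-10) = (-1 + sqrt(-9 + (2 + 7)))*(-10) = (-1 + sqrt(-9 + 9))*(-10) = (-1 + sqrt(0))*(-10) = (-1 + 0)*(-10) = -1*(-10) = 10)
Y/((34*L(-29, -19))) = 10/((34*25)) = 10/850 = 10*(1/850) = 1/85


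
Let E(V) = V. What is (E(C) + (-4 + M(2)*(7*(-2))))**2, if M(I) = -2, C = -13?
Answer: 121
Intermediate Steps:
(E(C) + (-4 + M(2)*(7*(-2))))**2 = (-13 + (-4 - 14*(-2)))**2 = (-13 + (-4 - 2*(-14)))**2 = (-13 + (-4 + 28))**2 = (-13 + 24)**2 = 11**2 = 121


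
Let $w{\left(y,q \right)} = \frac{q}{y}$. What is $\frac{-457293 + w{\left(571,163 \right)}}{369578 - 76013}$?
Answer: $- \frac{52222828}{33525123} \approx -1.5577$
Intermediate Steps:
$\frac{-457293 + w{\left(571,163 \right)}}{369578 - 76013} = \frac{-457293 + \frac{163}{571}}{369578 - 76013} = \frac{-457293 + 163 \cdot \frac{1}{571}}{293565} = \left(-457293 + \frac{163}{571}\right) \frac{1}{293565} = \left(- \frac{261114140}{571}\right) \frac{1}{293565} = - \frac{52222828}{33525123}$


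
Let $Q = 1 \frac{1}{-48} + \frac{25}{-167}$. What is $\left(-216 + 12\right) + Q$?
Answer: $- \frac{1636631}{8016} \approx -204.17$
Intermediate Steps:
$Q = - \frac{1367}{8016}$ ($Q = 1 \left(- \frac{1}{48}\right) + 25 \left(- \frac{1}{167}\right) = - \frac{1}{48} - \frac{25}{167} = - \frac{1367}{8016} \approx -0.17053$)
$\left(-216 + 12\right) + Q = \left(-216 + 12\right) - \frac{1367}{8016} = -204 - \frac{1367}{8016} = - \frac{1636631}{8016}$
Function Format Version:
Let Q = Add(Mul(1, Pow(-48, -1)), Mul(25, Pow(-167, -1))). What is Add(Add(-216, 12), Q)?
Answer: Rational(-1636631, 8016) ≈ -204.17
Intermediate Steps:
Q = Rational(-1367, 8016) (Q = Add(Mul(1, Rational(-1, 48)), Mul(25, Rational(-1, 167))) = Add(Rational(-1, 48), Rational(-25, 167)) = Rational(-1367, 8016) ≈ -0.17053)
Add(Add(-216, 12), Q) = Add(Add(-216, 12), Rational(-1367, 8016)) = Add(-204, Rational(-1367, 8016)) = Rational(-1636631, 8016)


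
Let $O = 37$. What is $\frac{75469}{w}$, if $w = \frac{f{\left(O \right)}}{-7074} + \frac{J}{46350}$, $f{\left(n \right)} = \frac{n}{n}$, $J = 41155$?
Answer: $\frac{137470934295}{1617134} \approx 85009.0$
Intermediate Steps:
$f{\left(n \right)} = 1$
$w = \frac{1617134}{1821555}$ ($w = 1 \frac{1}{-7074} + \frac{41155}{46350} = 1 \left(- \frac{1}{7074}\right) + 41155 \cdot \frac{1}{46350} = - \frac{1}{7074} + \frac{8231}{9270} = \frac{1617134}{1821555} \approx 0.88778$)
$\frac{75469}{w} = \frac{75469}{\frac{1617134}{1821555}} = 75469 \cdot \frac{1821555}{1617134} = \frac{137470934295}{1617134}$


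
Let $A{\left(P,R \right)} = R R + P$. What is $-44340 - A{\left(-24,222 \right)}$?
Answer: $-93600$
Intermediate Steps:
$A{\left(P,R \right)} = P + R^{2}$ ($A{\left(P,R \right)} = R^{2} + P = P + R^{2}$)
$-44340 - A{\left(-24,222 \right)} = -44340 - \left(-24 + 222^{2}\right) = -44340 - \left(-24 + 49284\right) = -44340 - 49260 = -93600$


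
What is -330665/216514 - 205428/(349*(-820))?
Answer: -12537917927/15490494130 ≈ -0.80939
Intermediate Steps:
-330665/216514 - 205428/(349*(-820)) = -330665*1/216514 - 205428/(-286180) = -330665/216514 - 205428*(-1/286180) = -330665/216514 + 51357/71545 = -12537917927/15490494130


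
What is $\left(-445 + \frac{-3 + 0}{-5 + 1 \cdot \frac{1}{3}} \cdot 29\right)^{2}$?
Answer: $\frac{35628961}{196} \approx 1.8178 \cdot 10^{5}$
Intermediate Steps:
$\left(-445 + \frac{-3 + 0}{-5 + 1 \cdot \frac{1}{3}} \cdot 29\right)^{2} = \left(-445 + - \frac{3}{-5 + 1 \cdot \frac{1}{3}} \cdot 29\right)^{2} = \left(-445 + - \frac{3}{-5 + \frac{1}{3}} \cdot 29\right)^{2} = \left(-445 + - \frac{3}{- \frac{14}{3}} \cdot 29\right)^{2} = \left(-445 + \left(-3\right) \left(- \frac{3}{14}\right) 29\right)^{2} = \left(-445 + \frac{9}{14} \cdot 29\right)^{2} = \left(-445 + \frac{261}{14}\right)^{2} = \left(- \frac{5969}{14}\right)^{2} = \frac{35628961}{196}$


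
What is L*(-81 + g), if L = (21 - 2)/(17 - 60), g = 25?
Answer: 1064/43 ≈ 24.744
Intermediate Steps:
L = -19/43 (L = 19/(-43) = 19*(-1/43) = -19/43 ≈ -0.44186)
L*(-81 + g) = -19*(-81 + 25)/43 = -19/43*(-56) = 1064/43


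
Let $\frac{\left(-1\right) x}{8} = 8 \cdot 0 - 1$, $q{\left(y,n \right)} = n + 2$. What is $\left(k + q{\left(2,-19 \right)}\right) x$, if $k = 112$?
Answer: $760$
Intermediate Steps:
$q{\left(y,n \right)} = 2 + n$
$x = 8$ ($x = - 8 \left(8 \cdot 0 - 1\right) = - 8 \left(0 - 1\right) = \left(-8\right) \left(-1\right) = 8$)
$\left(k + q{\left(2,-19 \right)}\right) x = \left(112 + \left(2 - 19\right)\right) 8 = \left(112 - 17\right) 8 = 95 \cdot 8 = 760$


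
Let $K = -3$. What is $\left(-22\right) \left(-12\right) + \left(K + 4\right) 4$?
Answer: $268$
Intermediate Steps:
$\left(-22\right) \left(-12\right) + \left(K + 4\right) 4 = \left(-22\right) \left(-12\right) + \left(-3 + 4\right) 4 = 264 + 1 \cdot 4 = 264 + 4 = 268$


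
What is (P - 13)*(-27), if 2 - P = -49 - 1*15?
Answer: -1431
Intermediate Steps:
P = 66 (P = 2 - (-49 - 1*15) = 2 - (-49 - 15) = 2 - 1*(-64) = 2 + 64 = 66)
(P - 13)*(-27) = (66 - 13)*(-27) = 53*(-27) = -1431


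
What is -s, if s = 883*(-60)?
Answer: 52980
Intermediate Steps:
s = -52980
-s = -1*(-52980) = 52980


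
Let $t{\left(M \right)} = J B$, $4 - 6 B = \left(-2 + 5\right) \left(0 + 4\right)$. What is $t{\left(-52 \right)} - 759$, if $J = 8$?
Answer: $- \frac{2309}{3} \approx -769.67$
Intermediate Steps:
$B = - \frac{4}{3}$ ($B = \frac{2}{3} - \frac{\left(-2 + 5\right) \left(0 + 4\right)}{6} = \frac{2}{3} - \frac{3 \cdot 4}{6} = \frac{2}{3} - 2 = - \frac{4}{3} \approx -1.3333$)
$t{\left(M \right)} = - \frac{32}{3}$ ($t{\left(M \right)} = 8 \left(- \frac{4}{3}\right) = - \frac{32}{3}$)
$t{\left(-52 \right)} - 759 = - \frac{32}{3} - 759 = - \frac{2309}{3}$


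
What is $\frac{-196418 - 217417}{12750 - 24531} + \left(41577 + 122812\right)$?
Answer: $\frac{645693548}{3927} \approx 1.6442 \cdot 10^{5}$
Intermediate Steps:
$\frac{-196418 - 217417}{12750 - 24531} + \left(41577 + 122812\right) = - \frac{413835}{-11781} + 164389 = \left(-413835\right) \left(- \frac{1}{11781}\right) + 164389 = \frac{137945}{3927} + 164389 = \frac{645693548}{3927}$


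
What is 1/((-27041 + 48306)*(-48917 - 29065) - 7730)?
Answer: -1/1658294960 ≈ -6.0303e-10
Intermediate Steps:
1/((-27041 + 48306)*(-48917 - 29065) - 7730) = 1/(21265*(-77982) - 7730) = 1/(-1658287230 - 7730) = 1/(-1658294960) = -1/1658294960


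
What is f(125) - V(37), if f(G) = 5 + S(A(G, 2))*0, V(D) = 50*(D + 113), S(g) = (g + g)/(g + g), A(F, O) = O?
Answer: -7495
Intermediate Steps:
S(g) = 1 (S(g) = (2*g)/((2*g)) = (2*g)*(1/(2*g)) = 1)
V(D) = 5650 + 50*D (V(D) = 50*(113 + D) = 5650 + 50*D)
f(G) = 5 (f(G) = 5 + 1*0 = 5 + 0 = 5)
f(125) - V(37) = 5 - (5650 + 50*37) = 5 - (5650 + 1850) = 5 - 1*7500 = 5 - 7500 = -7495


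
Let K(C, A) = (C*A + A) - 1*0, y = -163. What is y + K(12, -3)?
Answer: -202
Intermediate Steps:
K(C, A) = A + A*C (K(C, A) = (A*C + A) + 0 = (A + A*C) + 0 = A + A*C)
y + K(12, -3) = -163 - 3*(1 + 12) = -163 - 3*13 = -163 - 39 = -202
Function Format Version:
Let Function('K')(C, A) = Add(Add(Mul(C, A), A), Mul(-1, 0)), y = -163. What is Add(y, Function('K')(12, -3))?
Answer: -202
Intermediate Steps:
Function('K')(C, A) = Add(A, Mul(A, C)) (Function('K')(C, A) = Add(Add(Mul(A, C), A), 0) = Add(Add(A, Mul(A, C)), 0) = Add(A, Mul(A, C)))
Add(y, Function('K')(12, -3)) = Add(-163, Mul(-3, Add(1, 12))) = Add(-163, Mul(-3, 13)) = Add(-163, -39) = -202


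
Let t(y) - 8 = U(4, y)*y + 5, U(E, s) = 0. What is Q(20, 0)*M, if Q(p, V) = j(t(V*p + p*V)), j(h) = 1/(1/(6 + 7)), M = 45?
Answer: 585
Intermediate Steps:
t(y) = 13 (t(y) = 8 + (0*y + 5) = 8 + (0 + 5) = 8 + 5 = 13)
j(h) = 13 (j(h) = 1/(1/13) = 13)
Q(p, V) = 13
Q(20, 0)*M = 13*45 = 585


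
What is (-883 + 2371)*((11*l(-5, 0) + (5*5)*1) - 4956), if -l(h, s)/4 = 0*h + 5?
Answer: -7664688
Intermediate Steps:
l(h, s) = -20 (l(h, s) = -4*(0*h + 5) = -4*(0 + 5) = -4*5 = -20)
(-883 + 2371)*((11*l(-5, 0) + (5*5)*1) - 4956) = (-883 + 2371)*((11*(-20) + (5*5)*1) - 4956) = 1488*((-220 + 25*1) - 4956) = 1488*((-220 + 25) - 4956) = 1488*(-195 - 4956) = 1488*(-5151) = -7664688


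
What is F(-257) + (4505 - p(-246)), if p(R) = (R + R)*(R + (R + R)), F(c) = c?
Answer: -358848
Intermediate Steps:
p(R) = 6*R² (p(R) = (2*R)*(R + 2*R) = (2*R)*(3*R) = 6*R²)
F(-257) + (4505 - p(-246)) = -257 + (4505 - 6*(-246)²) = -257 + (4505 - 6*60516) = -257 + (4505 - 1*363096) = -257 + (4505 - 363096) = -257 - 358591 = -358848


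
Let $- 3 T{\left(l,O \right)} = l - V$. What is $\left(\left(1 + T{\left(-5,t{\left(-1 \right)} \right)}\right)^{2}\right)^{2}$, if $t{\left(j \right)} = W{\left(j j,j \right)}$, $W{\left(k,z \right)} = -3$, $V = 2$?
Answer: $\frac{10000}{81} \approx 123.46$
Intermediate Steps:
$t{\left(j \right)} = -3$
$T{\left(l,O \right)} = \frac{2}{3} - \frac{l}{3}$ ($T{\left(l,O \right)} = - \frac{l - 2}{3} = - \frac{-2 + l}{3} = \frac{2}{3} - \frac{l}{3}$)
$\left(\left(1 + T{\left(-5,t{\left(-1 \right)} \right)}\right)^{2}\right)^{2} = \left(\left(1 + \left(\frac{2}{3} - - \frac{5}{3}\right)\right)^{2}\right)^{2} = \left(\left(1 + \left(\frac{2}{3} + \frac{5}{3}\right)\right)^{2}\right)^{2} = \left(\left(1 + \frac{7}{3}\right)^{2}\right)^{2} = \left(\left(\frac{10}{3}\right)^{2}\right)^{2} = \left(\frac{100}{9}\right)^{2} = \frac{10000}{81}$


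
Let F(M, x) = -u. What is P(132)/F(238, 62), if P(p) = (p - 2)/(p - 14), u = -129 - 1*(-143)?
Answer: -65/826 ≈ -0.078692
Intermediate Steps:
u = 14 (u = -129 + 143 = 14)
P(p) = (-2 + p)/(-14 + p)
F(M, x) = -14 (F(M, x) = -1*14 = -14)
P(132)/F(238, 62) = ((-2 + 132)/(-14 + 132))/(-14) = (130/118)*(-1/14) = ((1/118)*130)*(-1/14) = (65/59)*(-1/14) = -65/826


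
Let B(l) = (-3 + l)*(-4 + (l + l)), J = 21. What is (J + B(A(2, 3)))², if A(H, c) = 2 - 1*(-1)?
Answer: 441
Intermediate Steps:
A(H, c) = 3 (A(H, c) = 2 + 1 = 3)
B(l) = (-4 + 2*l)*(-3 + l) (B(l) = (-3 + l)*(-4 + 2*l) = (-4 + 2*l)*(-3 + l))
(J + B(A(2, 3)))² = (21 + (12 - 10*3 + 2*3²))² = (21 + (12 - 30 + 2*9))² = (21 + (12 - 30 + 18))² = (21 + 0)² = 21² = 441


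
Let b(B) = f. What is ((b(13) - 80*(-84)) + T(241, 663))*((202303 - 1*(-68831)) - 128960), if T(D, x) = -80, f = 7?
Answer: 945030578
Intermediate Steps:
b(B) = 7
((b(13) - 80*(-84)) + T(241, 663))*((202303 - 1*(-68831)) - 128960) = ((7 - 80*(-84)) - 80)*((202303 - 1*(-68831)) - 128960) = ((7 + 6720) - 80)*((202303 + 68831) - 128960) = (6727 - 80)*(271134 - 128960) = 6647*142174 = 945030578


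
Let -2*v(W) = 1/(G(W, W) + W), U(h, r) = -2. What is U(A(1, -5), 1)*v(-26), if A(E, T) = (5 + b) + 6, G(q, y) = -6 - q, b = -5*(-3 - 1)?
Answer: -1/6 ≈ -0.16667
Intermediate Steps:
b = 20 (b = -5*(-4) = 20)
A(E, T) = 31 (A(E, T) = (5 + 20) + 6 = 25 + 6 = 31)
v(W) = 1/12 (v(W) = -1/(2*((-6 - W) + W)) = -1/2/(-6) = -1/2*(-1/6) = 1/12)
U(A(1, -5), 1)*v(-26) = -2*1/12 = -1/6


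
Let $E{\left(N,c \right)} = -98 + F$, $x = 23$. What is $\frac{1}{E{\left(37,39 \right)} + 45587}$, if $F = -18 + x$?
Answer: $\frac{1}{45494} \approx 2.1981 \cdot 10^{-5}$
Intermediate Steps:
$F = 5$ ($F = -18 + 23 = 5$)
$E{\left(N,c \right)} = -93$ ($E{\left(N,c \right)} = -98 + 5 = -93$)
$\frac{1}{E{\left(37,39 \right)} + 45587} = \frac{1}{-93 + 45587} = \frac{1}{45494}$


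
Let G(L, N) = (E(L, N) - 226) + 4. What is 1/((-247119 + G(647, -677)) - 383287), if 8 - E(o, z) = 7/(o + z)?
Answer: -30/18918593 ≈ -1.5857e-6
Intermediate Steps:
E(o, z) = 8 - 7/(o + z)
G(L, N) = -222 + (-7 + 8*L + 8*N)/(L + N) (G(L, N) = ((-7 + 8*L + 8*N)/(L + N) - 226) + 4 = (-226 + (-7 + 8*L + 8*N)/(L + N)) + 4 = -222 + (-7 + 8*L + 8*N)/(L + N))
1/((-247119 + G(647, -677)) - 383287) = 1/((-247119 + (-7 - 214*647 - 214*(-677))/(647 - 677)) - 383287) = 1/((-247119 + (-7 - 138458 + 144878)/(-30)) - 383287) = 1/((-247119 - 1/30*6413) - 383287) = 1/((-247119 - 6413/30) - 383287) = 1/(-7419983/30 - 383287) = 1/(-18918593/30) = -30/18918593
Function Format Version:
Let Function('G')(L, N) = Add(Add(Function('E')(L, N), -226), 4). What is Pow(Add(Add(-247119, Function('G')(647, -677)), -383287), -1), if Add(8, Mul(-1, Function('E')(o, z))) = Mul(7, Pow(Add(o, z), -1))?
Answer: Rational(-30, 18918593) ≈ -1.5857e-6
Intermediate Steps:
Function('E')(o, z) = Add(8, Mul(-7, Pow(Add(o, z), -1))) (Function('E')(o, z) = Add(8, Mul(-1, Mul(7, Pow(Add(o, z), -1)))) = Add(8, Mul(-7, Pow(Add(o, z), -1))))
Function('G')(L, N) = Add(-222, Mul(Pow(Add(L, N), -1), Add(-7, Mul(8, L), Mul(8, N)))) (Function('G')(L, N) = Add(Add(Mul(Pow(Add(L, N), -1), Add(-7, Mul(8, L), Mul(8, N))), -226), 4) = Add(Add(-226, Mul(Pow(Add(L, N), -1), Add(-7, Mul(8, L), Mul(8, N)))), 4) = Add(-222, Mul(Pow(Add(L, N), -1), Add(-7, Mul(8, L), Mul(8, N)))))
Pow(Add(Add(-247119, Function('G')(647, -677)), -383287), -1) = Pow(Add(Add(-247119, Mul(Pow(Add(647, -677), -1), Add(-7, Mul(-214, 647), Mul(-214, -677)))), -383287), -1) = Pow(Add(Add(-247119, Mul(Pow(-30, -1), Add(-7, -138458, 144878))), -383287), -1) = Pow(Add(Add(-247119, Mul(Rational(-1, 30), 6413)), -383287), -1) = Pow(Add(Add(-247119, Rational(-6413, 30)), -383287), -1) = Pow(Add(Rational(-7419983, 30), -383287), -1) = Pow(Rational(-18918593, 30), -1) = Rational(-30, 18918593)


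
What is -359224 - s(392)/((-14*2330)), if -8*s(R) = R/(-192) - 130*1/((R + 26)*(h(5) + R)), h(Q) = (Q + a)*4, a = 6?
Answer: -51253474753433101/142678314240 ≈ -3.5922e+5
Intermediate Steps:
h(Q) = 24 + 4*Q (h(Q) = (Q + 6)*4 = (6 + Q)*4 = 24 + 4*Q)
s(R) = R/1536 + 65/(4*(26 + R)*(44 + R)) (s(R) = -(R/(-192) - 130*1/((R + 26)*((24 + 4*5) + R)))/8 = -(R*(-1/192) - 130*1/((26 + R)*((24 + 20) + R)))/8 = -(-R/192 - 130*1/((26 + R)*(44 + R)))/8 = -(-R/192 - 130/((26 + R)*(44 + R)))/8 = R/1536 + 65/(4*(26 + R)*(44 + R)))
-359224 - s(392)/((-14*2330)) = -359224 - (24960 + 392³ + 70*392² + 1144*392)/(1536*(1144 + 392² + 70*392))/((-14*2330)) = -359224 - (24960 + 60236288 + 70*153664 + 448448)/(1536*(1144 + 153664 + 27440))/(-32620) = -359224 - (1/1536)*(24960 + 60236288 + 10756480 + 448448)/182248*(-1)/32620 = -359224 - (1/1536)*(1/182248)*71466176*(-1)/32620 = -359224 - 1116659*(-1)/(4373952*32620) = -359224 - 1*(-1116659/142678314240) = -359224 + 1116659/142678314240 = -51253474753433101/142678314240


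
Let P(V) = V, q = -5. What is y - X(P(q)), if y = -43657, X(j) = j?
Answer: -43652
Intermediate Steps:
y - X(P(q)) = -43657 - 1*(-5) = -43657 + 5 = -43652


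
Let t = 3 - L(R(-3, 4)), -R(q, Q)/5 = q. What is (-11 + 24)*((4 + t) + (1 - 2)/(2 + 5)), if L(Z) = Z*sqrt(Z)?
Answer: 624/7 - 195*sqrt(15) ≈ -666.09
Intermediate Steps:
R(q, Q) = -5*q
L(Z) = Z**(3/2)
t = 3 - 15*sqrt(15) (t = 3 - (-5*(-3))**(3/2) = 3 - 15**(3/2) = 3 - 15*sqrt(15) ≈ -55.095)
(-11 + 24)*((4 + t) + (1 - 2)/(2 + 5)) = (-11 + 24)*((4 + (3 - 15*sqrt(15))) + (1 - 2)/(2 + 5)) = 13*((7 - 15*sqrt(15)) - 1/7) = 13*(48/7 - 15*sqrt(15)) = 624/7 - 195*sqrt(15)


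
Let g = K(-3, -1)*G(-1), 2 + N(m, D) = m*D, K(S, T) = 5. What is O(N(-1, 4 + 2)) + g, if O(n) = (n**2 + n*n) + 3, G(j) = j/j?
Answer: 136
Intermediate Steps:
G(j) = 1
N(m, D) = -2 + D*m (N(m, D) = -2 + m*D = -2 + D*m)
g = 5 (g = 5*1 = 5)
O(n) = 3 + 2*n**2 (O(n) = (n**2 + n**2) + 3 = 2*n**2 + 3 = 3 + 2*n**2)
O(N(-1, 4 + 2)) + g = (3 + 2*(-2 + (4 + 2)*(-1))**2) + 5 = (3 + 2*(-2 + 6*(-1))**2) + 5 = (3 + 2*(-2 - 6)**2) + 5 = (3 + 2*(-8)**2) + 5 = (3 + 2*64) + 5 = (3 + 128) + 5 = 131 + 5 = 136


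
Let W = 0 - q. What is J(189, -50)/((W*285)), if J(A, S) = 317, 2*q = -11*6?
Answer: 317/9405 ≈ 0.033705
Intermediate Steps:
q = -33 (q = (-11*6)/2 = (½)*(-66) = -33)
W = 33 (W = 0 - 1*(-33) = 0 + 33 = 33)
J(189, -50)/((W*285)) = 317/((33*285)) = 317/9405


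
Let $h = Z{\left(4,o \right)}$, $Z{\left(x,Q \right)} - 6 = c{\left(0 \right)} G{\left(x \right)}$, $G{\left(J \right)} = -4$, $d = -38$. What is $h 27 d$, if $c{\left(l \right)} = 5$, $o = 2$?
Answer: $14364$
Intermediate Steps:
$Z{\left(x,Q \right)} = -14$ ($Z{\left(x,Q \right)} = 6 + 5 \left(-4\right) = 6 - 20 = -14$)
$h = -14$
$h 27 d = \left(-14\right) 27 \left(-38\right) = \left(-378\right) \left(-38\right) = 14364$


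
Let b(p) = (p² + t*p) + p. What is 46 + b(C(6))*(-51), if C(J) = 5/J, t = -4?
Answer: 1657/12 ≈ 138.08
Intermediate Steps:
b(p) = p² - 3*p (b(p) = (p² - 4*p) + p = p² - 3*p)
46 + b(C(6))*(-51) = 46 + ((5/6)*(-3 + 5/6))*(-51) = 46 + ((5*(⅙))*(-3 + 5*(⅙)))*(-51) = 46 + (5*(-3 + ⅚)/6)*(-51) = 46 + ((⅚)*(-13/6))*(-51) = 46 - 65/36*(-51) = 46 + 1105/12 = 1657/12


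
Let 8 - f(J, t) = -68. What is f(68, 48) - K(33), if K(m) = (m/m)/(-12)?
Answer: 913/12 ≈ 76.083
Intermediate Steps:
f(J, t) = 76 (f(J, t) = 8 - 1*(-68) = 8 + 68 = 76)
K(m) = -1/12 (K(m) = 1*(-1/12) = -1/12)
f(68, 48) - K(33) = 76 - 1*(-1/12) = 76 + 1/12 = 913/12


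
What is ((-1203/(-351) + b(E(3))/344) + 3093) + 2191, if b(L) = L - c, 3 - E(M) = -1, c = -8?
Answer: 53202445/10062 ≈ 5287.5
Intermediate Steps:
E(M) = 4 (E(M) = 3 - 1*(-1) = 3 + 1 = 4)
b(L) = 8 + L (b(L) = L - 1*(-8) = L + 8 = 8 + L)
((-1203/(-351) + b(E(3))/344) + 3093) + 2191 = ((-1203/(-351) + (8 + 4)/344) + 3093) + 2191 = ((-1203*(-1/351) + 12*(1/344)) + 3093) + 2191 = ((401/117 + 3/86) + 3093) + 2191 = (34837/10062 + 3093) + 2191 = 31156603/10062 + 2191 = 53202445/10062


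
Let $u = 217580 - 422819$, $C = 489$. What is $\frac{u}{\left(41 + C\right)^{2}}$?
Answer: $- \frac{205239}{280900} \approx -0.73065$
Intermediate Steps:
$u = -205239$
$\frac{u}{\left(41 + C\right)^{2}} = - \frac{205239}{\left(41 + 489\right)^{2}} = - \frac{205239}{530^{2}} = - \frac{205239}{280900}$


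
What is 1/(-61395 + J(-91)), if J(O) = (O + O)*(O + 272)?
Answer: -1/94337 ≈ -1.0600e-5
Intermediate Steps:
J(O) = 2*O*(272 + O) (J(O) = (2*O)*(272 + O) = 2*O*(272 + O))
1/(-61395 + J(-91)) = 1/(-61395 + 2*(-91)*(272 - 91)) = 1/(-61395 + 2*(-91)*181) = 1/(-61395 - 32942) = 1/(-94337) = -1/94337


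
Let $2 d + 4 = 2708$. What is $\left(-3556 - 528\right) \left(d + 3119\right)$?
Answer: $-18259564$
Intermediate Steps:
$d = 1352$ ($d = -2 + \frac{1}{2} \cdot 2708 = -2 + 1354 = 1352$)
$\left(-3556 - 528\right) \left(d + 3119\right) = \left(-3556 - 528\right) \left(1352 + 3119\right) = \left(-4084\right) 4471 = -18259564$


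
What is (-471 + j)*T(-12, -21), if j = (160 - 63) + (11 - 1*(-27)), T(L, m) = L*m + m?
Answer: -77616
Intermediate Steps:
T(L, m) = m + L*m
j = 135 (j = 97 + (11 + 27) = 97 + 38 = 135)
(-471 + j)*T(-12, -21) = (-471 + 135)*(-21*(1 - 12)) = -(-7056)*(-11) = -336*231 = -77616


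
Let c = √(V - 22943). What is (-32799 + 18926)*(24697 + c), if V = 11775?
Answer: -342621481 - 55492*I*√698 ≈ -3.4262e+8 - 1.4661e+6*I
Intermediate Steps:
c = 4*I*√698 (c = √(11775 - 22943) = √(-11168) = 4*I*√698 ≈ 105.68*I)
(-32799 + 18926)*(24697 + c) = (-32799 + 18926)*(24697 + 4*I*√698) = -13873*(24697 + 4*I*√698) = -342621481 - 55492*I*√698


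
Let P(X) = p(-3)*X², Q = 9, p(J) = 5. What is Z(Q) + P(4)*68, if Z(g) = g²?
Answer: 5521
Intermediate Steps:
P(X) = 5*X²
Z(Q) + P(4)*68 = 9² + (5*4²)*68 = 81 + (5*16)*68 = 81 + 80*68 = 81 + 5440 = 5521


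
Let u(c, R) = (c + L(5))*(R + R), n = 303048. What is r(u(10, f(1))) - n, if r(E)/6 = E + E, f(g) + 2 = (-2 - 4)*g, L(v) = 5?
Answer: -305928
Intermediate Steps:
f(g) = -2 - 6*g (f(g) = -2 + (-2 - 4)*g = -2 - 6*g)
u(c, R) = 2*R*(5 + c) (u(c, R) = (c + 5)*(R + R) = (5 + c)*(2*R) = 2*R*(5 + c))
r(E) = 12*E (r(E) = 6*(E + E) = 6*(2*E) = 12*E)
r(u(10, f(1))) - n = 12*(2*(-2 - 6*1)*(5 + 10)) - 1*303048 = 12*(2*(-2 - 6)*15) - 303048 = 12*(2*(-8)*15) - 303048 = 12*(-240) - 303048 = -2880 - 303048 = -305928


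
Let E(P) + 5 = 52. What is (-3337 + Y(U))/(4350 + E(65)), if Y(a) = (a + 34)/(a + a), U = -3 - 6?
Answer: -60091/79146 ≈ -0.75924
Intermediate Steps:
E(P) = 47 (E(P) = -5 + 52 = 47)
U = -9
Y(a) = (34 + a)/(2*a) (Y(a) = (34 + a)/((2*a)) = (34 + a)*(1/(2*a)) = (34 + a)/(2*a))
(-3337 + Y(U))/(4350 + E(65)) = (-3337 + (1/2)*(34 - 9)/(-9))/(4350 + 47) = (-3337 + (1/2)*(-1/9)*25)/4397 = (-3337 - 25/18)*(1/4397) = -60091/18*1/4397 = -60091/79146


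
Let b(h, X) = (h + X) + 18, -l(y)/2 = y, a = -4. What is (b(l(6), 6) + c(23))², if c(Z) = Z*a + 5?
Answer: 5625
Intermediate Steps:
l(y) = -2*y
b(h, X) = 18 + X + h (b(h, X) = (X + h) + 18 = 18 + X + h)
c(Z) = 5 - 4*Z (c(Z) = Z*(-4) + 5 = -4*Z + 5 = 5 - 4*Z)
(b(l(6), 6) + c(23))² = ((18 + 6 - 2*6) + (5 - 4*23))² = ((18 + 6 - 12) + (5 - 92))² = (12 - 87)² = (-75)² = 5625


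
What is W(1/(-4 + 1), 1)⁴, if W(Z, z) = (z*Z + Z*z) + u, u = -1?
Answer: 625/81 ≈ 7.7160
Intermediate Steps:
W(Z, z) = -1 + 2*Z*z (W(Z, z) = (z*Z + Z*z) - 1 = (Z*z + Z*z) - 1 = 2*Z*z - 1 = -1 + 2*Z*z)
W(1/(-4 + 1), 1)⁴ = (-1 + 2*1/(-4 + 1))⁴ = (-1 + 2*1/(-3))⁴ = (-1 + 2*(-⅓)*1)⁴ = (-1 - ⅔)⁴ = (-5/3)⁴ = 625/81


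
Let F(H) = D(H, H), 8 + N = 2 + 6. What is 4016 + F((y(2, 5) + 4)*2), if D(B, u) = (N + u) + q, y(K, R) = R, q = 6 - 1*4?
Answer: 4036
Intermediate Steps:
N = 0 (N = -8 + (2 + 6) = -8 + 8 = 0)
q = 2 (q = 6 - 4 = 2)
D(B, u) = 2 + u (D(B, u) = (0 + u) + 2 = u + 2 = 2 + u)
F(H) = 2 + H
4016 + F((y(2, 5) + 4)*2) = 4016 + (2 + (5 + 4)*2) = 4016 + (2 + 9*2) = 4016 + (2 + 18) = 4016 + 20 = 4036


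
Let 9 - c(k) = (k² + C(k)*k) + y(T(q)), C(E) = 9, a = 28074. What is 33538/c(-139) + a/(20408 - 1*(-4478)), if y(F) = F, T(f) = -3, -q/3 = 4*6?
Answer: -81916594/112347847 ≈ -0.72913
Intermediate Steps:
q = -72 (q = -12*6 = -3*24 = -72)
c(k) = 12 - k² - 9*k (c(k) = 9 - ((k² + 9*k) - 3) = 9 - (-3 + k² + 9*k) = 9 + (3 - k² - 9*k) = 12 - k² - 9*k)
33538/c(-139) + a/(20408 - 1*(-4478)) = 33538/(12 - 1*(-139)² - 9*(-139)) + 28074/(20408 - 1*(-4478)) = 33538/(12 - 1*19321 + 1251) + 28074/(20408 + 4478) = 33538/(12 - 19321 + 1251) + 28074/24886 = 33538/(-18058) + 28074*(1/24886) = 33538*(-1/18058) + 14037/12443 = -16769/9029 + 14037/12443 = -81916594/112347847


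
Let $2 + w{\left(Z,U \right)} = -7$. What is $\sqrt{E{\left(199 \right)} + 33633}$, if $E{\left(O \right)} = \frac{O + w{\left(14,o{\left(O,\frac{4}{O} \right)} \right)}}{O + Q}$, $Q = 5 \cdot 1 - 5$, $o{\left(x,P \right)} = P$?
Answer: $\frac{\sqrt{1331938243}}{199} \approx 183.4$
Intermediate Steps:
$w{\left(Z,U \right)} = -9$ ($w{\left(Z,U \right)} = -2 - 7 = -9$)
$Q = 0$ ($Q = 5 - 5 = 0$)
$E{\left(O \right)} = \frac{-9 + O}{O}$ ($E{\left(O \right)} = \frac{O - 9}{O + 0} = \frac{-9 + O}{O}$)
$\sqrt{E{\left(199 \right)} + 33633} = \sqrt{\frac{-9 + 199}{199} + 33633} = \sqrt{\frac{1}{199} \cdot 190 + 33633} = \sqrt{\frac{190}{199} + 33633} = \sqrt{\frac{6693157}{199}} = \frac{\sqrt{1331938243}}{199}$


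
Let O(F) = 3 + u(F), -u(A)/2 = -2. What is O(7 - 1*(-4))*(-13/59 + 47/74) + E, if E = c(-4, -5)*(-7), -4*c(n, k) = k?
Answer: -51051/8732 ≈ -5.8464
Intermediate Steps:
c(n, k) = -k/4
u(A) = 4 (u(A) = -2*(-2) = 4)
E = -35/4 (E = -¼*(-5)*(-7) = (5/4)*(-7) = -35/4 ≈ -8.7500)
O(F) = 7 (O(F) = 3 + 4 = 7)
O(7 - 1*(-4))*(-13/59 + 47/74) + E = 7*(-13/59 + 47/74) - 35/4 = 7*(1811/4366) - 35/4 = 12677/4366 - 35/4 = -51051/8732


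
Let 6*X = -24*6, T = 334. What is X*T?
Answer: -8016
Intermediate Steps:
X = -24 (X = (-24*6)/6 = (⅙)*(-144) = -24)
X*T = -24*334 = -8016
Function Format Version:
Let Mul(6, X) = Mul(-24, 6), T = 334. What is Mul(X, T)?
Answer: -8016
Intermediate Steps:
X = -24 (X = Mul(Rational(1, 6), Mul(-24, 6)) = Mul(Rational(1, 6), -144) = -24)
Mul(X, T) = Mul(-24, 334) = -8016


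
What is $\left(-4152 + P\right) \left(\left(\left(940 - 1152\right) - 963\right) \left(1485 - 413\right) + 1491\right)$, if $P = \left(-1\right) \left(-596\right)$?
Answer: $4473835604$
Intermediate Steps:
$P = 596$
$\left(-4152 + P\right) \left(\left(\left(940 - 1152\right) - 963\right) \left(1485 - 413\right) + 1491\right) = \left(-4152 + 596\right) \left(\left(\left(940 - 1152\right) - 963\right) \left(1485 - 413\right) + 1491\right) = - 3556 \left(\left(\left(940 - 1152\right) - 963\right) 1072 + 1491\right) = - 3556 \left(\left(-212 - 963\right) 1072 + 1491\right) = - 3556 \left(\left(-1175\right) 1072 + 1491\right) = - 3556 \left(-1259600 + 1491\right) = \left(-3556\right) \left(-1258109\right) = 4473835604$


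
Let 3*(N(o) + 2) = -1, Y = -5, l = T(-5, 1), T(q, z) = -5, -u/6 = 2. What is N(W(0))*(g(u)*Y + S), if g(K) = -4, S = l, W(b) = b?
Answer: -35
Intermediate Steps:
u = -12 (u = -6*2 = -12)
l = -5
S = -5
N(o) = -7/3 (N(o) = -2 + (⅓)*(-1) = -2 - ⅓ = -7/3)
N(W(0))*(g(u)*Y + S) = -7*(-4*(-5) - 5)/3 = -7*(20 - 5)/3 = -7/3*15 = -35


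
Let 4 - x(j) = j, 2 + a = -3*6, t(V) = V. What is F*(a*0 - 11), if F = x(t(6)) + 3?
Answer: -11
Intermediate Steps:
a = -20 (a = -2 - 3*6 = -2 - 18 = -20)
x(j) = 4 - j
F = 1 (F = (4 - 1*6) + 3 = (4 - 6) + 3 = -2 + 3 = 1)
F*(a*0 - 11) = 1*(-20*0 - 11) = 1*(0 - 11) = 1*(-11) = -11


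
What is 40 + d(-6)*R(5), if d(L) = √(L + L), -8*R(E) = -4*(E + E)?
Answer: 40 + 10*I*√3 ≈ 40.0 + 17.32*I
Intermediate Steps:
R(E) = E (R(E) = -(-1)*(E + E)/2 = -(-1)*2*E/2 = -(-1)*E = E)
d(L) = √2*√L (d(L) = √(2*L) = √2*√L)
40 + d(-6)*R(5) = 40 + (√2*√(-6))*5 = 40 + (√2*(I*√6))*5 = 40 + (2*I*√3)*5 = 40 + 10*I*√3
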